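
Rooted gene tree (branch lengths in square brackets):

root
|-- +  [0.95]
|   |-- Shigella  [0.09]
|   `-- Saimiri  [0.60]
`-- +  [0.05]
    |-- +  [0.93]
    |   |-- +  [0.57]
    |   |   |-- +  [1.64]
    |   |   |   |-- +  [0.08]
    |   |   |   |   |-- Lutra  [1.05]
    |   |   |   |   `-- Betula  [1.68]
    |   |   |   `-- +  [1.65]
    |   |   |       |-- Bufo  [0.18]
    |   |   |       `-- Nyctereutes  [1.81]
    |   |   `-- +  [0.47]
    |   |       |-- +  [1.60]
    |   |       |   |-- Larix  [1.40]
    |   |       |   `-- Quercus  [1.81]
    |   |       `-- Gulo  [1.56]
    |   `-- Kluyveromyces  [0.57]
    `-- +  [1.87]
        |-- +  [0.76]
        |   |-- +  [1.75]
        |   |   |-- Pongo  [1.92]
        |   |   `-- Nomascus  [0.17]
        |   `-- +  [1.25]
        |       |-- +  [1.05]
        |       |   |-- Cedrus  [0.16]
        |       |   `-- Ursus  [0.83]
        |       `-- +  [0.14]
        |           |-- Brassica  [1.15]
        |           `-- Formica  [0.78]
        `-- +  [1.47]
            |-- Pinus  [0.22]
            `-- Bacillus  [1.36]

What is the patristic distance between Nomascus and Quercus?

9.93

The path runs Nomascus → … → MRCA → … → Quercus; the MRCA is the node subtending (((((Lutra,Betula),(Bufo,Nyctereutes)),((Larix,Quercus),Gulo)),Kluyveromyces),(((Pongo,Nomascus),((Cedrus,Ursus),(Brassica,Formica))),(Pinus,Bacillus))).
Branch lengths along that path: 0.17 + 1.75 + 0.76 + 1.87 + 0.93 + 0.57 + 0.47 + 1.60 + 1.81 = 9.93.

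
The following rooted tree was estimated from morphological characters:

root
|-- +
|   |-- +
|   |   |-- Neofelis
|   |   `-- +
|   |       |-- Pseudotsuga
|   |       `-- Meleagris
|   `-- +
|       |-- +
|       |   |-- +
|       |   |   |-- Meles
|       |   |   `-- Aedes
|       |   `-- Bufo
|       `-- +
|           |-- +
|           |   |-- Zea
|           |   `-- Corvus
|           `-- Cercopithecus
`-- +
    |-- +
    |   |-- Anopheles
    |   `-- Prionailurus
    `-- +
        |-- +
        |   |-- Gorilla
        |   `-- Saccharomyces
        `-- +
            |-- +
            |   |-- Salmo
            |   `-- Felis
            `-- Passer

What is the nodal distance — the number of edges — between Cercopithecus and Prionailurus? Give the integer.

7

The MRCA of Cercopithecus and Prionailurus is the root of the tree.
From Cercopithecus up to that node: 4 branches. From Prionailurus up to the same node: 3 branches. Total: 4 + 3 = 7.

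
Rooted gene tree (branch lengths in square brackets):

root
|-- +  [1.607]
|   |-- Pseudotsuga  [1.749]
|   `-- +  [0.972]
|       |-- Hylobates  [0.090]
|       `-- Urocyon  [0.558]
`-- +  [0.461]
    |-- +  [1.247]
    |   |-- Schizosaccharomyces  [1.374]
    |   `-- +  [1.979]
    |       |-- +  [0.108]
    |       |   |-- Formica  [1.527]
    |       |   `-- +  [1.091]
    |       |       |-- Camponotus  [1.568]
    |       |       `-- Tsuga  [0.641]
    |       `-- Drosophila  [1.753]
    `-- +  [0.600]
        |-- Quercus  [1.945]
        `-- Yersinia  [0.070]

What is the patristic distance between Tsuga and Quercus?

The path runs Tsuga → … → MRCA → … → Quercus; the MRCA is the node subtending ((Schizosaccharomyces,((Formica,(Camponotus,Tsuga)),Drosophila)),(Quercus,Yersinia)).
Branch lengths along that path: 0.641 + 1.091 + 0.108 + 1.979 + 1.247 + 0.600 + 1.945 = 7.611.

7.611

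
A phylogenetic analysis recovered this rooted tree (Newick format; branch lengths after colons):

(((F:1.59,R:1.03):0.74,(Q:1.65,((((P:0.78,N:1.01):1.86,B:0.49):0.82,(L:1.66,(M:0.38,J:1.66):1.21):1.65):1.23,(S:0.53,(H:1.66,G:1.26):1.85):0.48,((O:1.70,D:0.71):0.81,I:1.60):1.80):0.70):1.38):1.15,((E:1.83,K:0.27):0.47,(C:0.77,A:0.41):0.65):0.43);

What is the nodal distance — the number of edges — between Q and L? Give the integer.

5

The MRCA of Q and L is the node subtending (Q,((((P,N),B),(L,(M,J))),(S,(H,G)),((O,D),I))).
From Q up to that node: 1 branch. From L up to the same node: 4 branches. Total: 1 + 4 = 5.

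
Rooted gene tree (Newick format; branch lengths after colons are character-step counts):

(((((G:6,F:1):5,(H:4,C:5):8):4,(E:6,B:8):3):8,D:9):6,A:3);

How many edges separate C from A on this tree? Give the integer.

The MRCA of C and A is the root of the tree.
From C up to that node: 5 branches. From A up to the same node: 1 branch. Total: 5 + 1 = 6.

6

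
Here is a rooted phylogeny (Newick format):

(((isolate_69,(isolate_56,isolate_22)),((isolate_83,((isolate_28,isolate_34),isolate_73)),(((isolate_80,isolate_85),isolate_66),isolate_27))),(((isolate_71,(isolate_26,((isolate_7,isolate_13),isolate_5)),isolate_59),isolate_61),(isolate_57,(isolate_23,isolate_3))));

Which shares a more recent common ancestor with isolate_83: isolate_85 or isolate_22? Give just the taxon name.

isolate_85

The MRCA of isolate_83 and isolate_85 subtends ((isolate_83,((isolate_28,isolate_34),isolate_73)),(((isolate_80,isolate_85),isolate_66),isolate_27)) (8 taxa).
The MRCA of isolate_83 and isolate_22 subtends ((isolate_69,(isolate_56,isolate_22)),((isolate_83,((isolate_28,isolate_34),isolate_73)),(((isolate_80,isolate_85),isolate_66),isolate_27))) (11 taxa).
The first is nested inside the second, so isolate_83 shares a more recent common ancestor with isolate_85.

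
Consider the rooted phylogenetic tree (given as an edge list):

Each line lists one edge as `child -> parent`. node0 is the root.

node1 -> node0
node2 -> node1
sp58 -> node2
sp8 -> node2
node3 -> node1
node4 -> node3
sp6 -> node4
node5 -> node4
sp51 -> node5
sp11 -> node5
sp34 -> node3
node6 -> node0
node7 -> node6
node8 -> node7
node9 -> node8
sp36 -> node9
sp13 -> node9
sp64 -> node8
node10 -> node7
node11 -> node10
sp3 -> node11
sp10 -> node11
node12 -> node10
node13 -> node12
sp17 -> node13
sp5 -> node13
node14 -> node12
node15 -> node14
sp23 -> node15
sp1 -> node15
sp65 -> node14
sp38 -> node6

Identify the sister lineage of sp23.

sp23 attaches to the tree at the node subtending (sp23,sp1).
The other lineage descending from that same node — the sister group — is the single tip sp1.

sp1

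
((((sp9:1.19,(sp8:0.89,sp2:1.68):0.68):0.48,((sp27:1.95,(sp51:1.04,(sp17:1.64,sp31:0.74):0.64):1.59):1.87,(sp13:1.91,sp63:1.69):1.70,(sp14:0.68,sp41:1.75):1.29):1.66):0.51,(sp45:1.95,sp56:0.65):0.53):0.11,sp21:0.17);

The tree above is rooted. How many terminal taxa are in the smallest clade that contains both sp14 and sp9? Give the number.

11

The MRCA of sp14 and sp9 is the node subtending ((sp9,(sp8,sp2)),((sp27,(sp51,(sp17,sp31))),(sp13,sp63),(sp14,sp41))).
That clade contains 11 terminal taxa: sp13, sp14, sp17, sp2, sp27, sp31, sp41, sp51, sp63, sp8, sp9.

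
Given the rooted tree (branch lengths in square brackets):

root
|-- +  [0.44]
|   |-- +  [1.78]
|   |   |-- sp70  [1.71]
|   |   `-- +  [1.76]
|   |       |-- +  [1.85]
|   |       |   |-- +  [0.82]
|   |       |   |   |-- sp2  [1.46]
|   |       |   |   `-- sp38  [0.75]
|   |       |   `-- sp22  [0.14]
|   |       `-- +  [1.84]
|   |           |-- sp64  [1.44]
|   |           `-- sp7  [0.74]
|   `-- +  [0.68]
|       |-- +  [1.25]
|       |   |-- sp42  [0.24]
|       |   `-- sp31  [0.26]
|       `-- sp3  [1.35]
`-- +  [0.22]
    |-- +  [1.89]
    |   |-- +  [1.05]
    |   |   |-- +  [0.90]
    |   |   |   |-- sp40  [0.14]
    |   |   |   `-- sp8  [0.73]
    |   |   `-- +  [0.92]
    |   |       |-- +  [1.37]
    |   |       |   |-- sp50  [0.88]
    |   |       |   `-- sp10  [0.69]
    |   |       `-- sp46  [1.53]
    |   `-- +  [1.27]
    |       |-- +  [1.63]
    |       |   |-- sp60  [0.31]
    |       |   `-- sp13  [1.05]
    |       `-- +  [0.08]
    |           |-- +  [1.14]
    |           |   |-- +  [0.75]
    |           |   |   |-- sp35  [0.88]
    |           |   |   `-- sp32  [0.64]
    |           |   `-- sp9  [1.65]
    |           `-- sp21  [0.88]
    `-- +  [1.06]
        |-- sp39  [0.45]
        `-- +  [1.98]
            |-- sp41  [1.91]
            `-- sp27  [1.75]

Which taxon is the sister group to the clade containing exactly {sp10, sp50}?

The clade containing exactly {sp10, sp50} attaches to the tree at the node subtending ((sp50,sp10),sp46).
The other lineage descending from that same node — the sister group — is the single tip sp46.

sp46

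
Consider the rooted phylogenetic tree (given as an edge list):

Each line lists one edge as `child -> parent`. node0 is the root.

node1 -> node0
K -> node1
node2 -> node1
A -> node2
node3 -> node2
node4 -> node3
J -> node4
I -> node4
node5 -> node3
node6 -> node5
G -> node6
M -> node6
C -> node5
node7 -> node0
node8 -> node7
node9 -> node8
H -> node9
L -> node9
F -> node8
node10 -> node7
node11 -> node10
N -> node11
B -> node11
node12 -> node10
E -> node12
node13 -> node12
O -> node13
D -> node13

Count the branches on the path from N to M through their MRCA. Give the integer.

The MRCA of N and M is the root of the tree.
From N up to that node: 4 branches. From M up to the same node: 6 branches. Total: 4 + 6 = 10.

10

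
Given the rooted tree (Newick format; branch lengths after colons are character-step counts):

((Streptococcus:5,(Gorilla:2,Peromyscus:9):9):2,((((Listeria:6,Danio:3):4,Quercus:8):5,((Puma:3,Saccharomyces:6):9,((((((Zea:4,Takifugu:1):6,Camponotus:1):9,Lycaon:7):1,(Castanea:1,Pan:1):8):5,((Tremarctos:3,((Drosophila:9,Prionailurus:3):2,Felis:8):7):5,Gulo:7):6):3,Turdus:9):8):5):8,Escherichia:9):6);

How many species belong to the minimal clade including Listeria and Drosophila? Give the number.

17

The MRCA of Listeria and Drosophila is the node subtending (((Listeria,Danio),Quercus),((Puma,Saccharomyces),((((((Zea,Takifugu),Camponotus),Lycaon),(Castanea,Pan)),((Tremarctos,((Drosophila,Prionailurus),Felis)),Gulo)),Turdus))).
That clade contains 17 terminal taxa: Camponotus, Castanea, Danio, Drosophila, Felis, Gulo, Listeria, Lycaon, Pan, Prionailurus, Puma, Quercus, Saccharomyces, Takifugu, Tremarctos, Turdus, Zea.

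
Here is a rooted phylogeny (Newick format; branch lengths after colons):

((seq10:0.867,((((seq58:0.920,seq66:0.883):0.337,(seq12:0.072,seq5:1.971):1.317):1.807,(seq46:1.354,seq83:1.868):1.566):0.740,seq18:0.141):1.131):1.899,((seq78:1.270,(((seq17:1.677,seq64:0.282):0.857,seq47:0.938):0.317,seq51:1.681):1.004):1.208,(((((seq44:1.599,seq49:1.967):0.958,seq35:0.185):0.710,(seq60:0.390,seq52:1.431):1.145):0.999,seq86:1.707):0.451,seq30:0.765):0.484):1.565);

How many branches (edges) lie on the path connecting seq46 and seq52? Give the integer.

11

The MRCA of seq46 and seq52 is the root of the tree.
From seq46 up to that node: 5 branches. From seq52 up to the same node: 6 branches. Total: 5 + 6 = 11.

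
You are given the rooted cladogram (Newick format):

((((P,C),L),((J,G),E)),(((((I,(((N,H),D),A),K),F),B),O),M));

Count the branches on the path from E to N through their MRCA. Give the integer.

12

The MRCA of E and N is the root of the tree.
From E up to that node: 3 branches. From N up to the same node: 9 branches. Total: 3 + 9 = 12.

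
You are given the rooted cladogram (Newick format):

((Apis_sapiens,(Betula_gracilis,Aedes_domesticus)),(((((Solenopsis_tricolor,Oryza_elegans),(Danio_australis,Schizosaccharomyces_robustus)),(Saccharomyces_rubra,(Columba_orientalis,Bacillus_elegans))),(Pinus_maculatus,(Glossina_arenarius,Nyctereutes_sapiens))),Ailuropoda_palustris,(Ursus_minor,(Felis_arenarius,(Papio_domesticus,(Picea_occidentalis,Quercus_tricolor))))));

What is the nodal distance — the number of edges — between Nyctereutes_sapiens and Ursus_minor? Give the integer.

6

The MRCA of Nyctereutes_sapiens and Ursus_minor is the node subtending (((((Solenopsis_tricolor,Oryza_elegans),(Danio_australis,Schizosaccharomyces_robustus)),(Saccharomyces_rubra,(Columba_orientalis,Bacillus_elegans))),(Pinus_maculatus,(Glossina_arenarius,Nyctereutes_sapiens))),Ailuropoda_palustris,(Ursus_minor,(Felis_arenarius,(Papio_domesticus,(Picea_occidentalis,Quercus_tricolor))))).
From Nyctereutes_sapiens up to that node: 4 branches. From Ursus_minor up to the same node: 2 branches. Total: 4 + 2 = 6.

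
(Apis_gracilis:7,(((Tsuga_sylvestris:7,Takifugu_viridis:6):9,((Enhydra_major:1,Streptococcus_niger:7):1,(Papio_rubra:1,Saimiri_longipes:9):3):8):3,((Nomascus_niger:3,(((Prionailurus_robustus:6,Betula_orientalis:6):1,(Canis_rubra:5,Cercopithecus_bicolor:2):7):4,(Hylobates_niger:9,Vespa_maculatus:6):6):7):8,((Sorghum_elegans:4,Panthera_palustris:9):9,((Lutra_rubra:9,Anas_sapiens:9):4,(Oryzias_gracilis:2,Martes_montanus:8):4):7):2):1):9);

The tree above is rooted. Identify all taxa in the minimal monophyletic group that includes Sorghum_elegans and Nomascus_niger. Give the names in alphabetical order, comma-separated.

Anas_sapiens, Betula_orientalis, Canis_rubra, Cercopithecus_bicolor, Hylobates_niger, Lutra_rubra, Martes_montanus, Nomascus_niger, Oryzias_gracilis, Panthera_palustris, Prionailurus_robustus, Sorghum_elegans, Vespa_maculatus

Tracing Sorghum_elegans: it sits inside (Sorghum_elegans,Panthera_palustris).
Tracing Nomascus_niger: it sits inside (Nomascus_niger,(((Prionailurus_robustus,Betula_orientalis),(Canis_rubra,Cercopithecus_bicolor)),(Hylobates_niger,Vespa_maculatus))).
The smallest clade enclosing both is ((Nomascus_niger,(((Prionailurus_robustus,Betula_orientalis),(Canis_rubra,Cercopithecus_bicolor)),(Hylobates_niger,Vespa_maculatus))),((Sorghum_elegans,Panthera_palustris),((Lutra_rubra,Anas_sapiens),(Oryzias_gracilis,Martes_montanus)))); the answer is its 13 terminal taxa in alphabetical order.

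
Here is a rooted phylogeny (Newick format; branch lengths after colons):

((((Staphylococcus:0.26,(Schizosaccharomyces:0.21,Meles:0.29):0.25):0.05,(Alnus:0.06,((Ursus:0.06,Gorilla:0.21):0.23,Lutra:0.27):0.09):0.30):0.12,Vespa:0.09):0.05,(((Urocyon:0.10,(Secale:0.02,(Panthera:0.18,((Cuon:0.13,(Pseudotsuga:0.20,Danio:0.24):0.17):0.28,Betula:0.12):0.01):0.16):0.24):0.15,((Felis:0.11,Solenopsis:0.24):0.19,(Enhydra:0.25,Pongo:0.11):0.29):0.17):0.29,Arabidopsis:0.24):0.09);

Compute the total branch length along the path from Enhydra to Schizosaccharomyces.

1.77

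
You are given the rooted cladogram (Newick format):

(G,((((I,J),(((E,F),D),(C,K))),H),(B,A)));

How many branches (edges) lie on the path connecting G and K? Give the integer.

7

The MRCA of G and K is the root of the tree.
From G up to that node: 1 branch. From K up to the same node: 6 branches. Total: 1 + 6 = 7.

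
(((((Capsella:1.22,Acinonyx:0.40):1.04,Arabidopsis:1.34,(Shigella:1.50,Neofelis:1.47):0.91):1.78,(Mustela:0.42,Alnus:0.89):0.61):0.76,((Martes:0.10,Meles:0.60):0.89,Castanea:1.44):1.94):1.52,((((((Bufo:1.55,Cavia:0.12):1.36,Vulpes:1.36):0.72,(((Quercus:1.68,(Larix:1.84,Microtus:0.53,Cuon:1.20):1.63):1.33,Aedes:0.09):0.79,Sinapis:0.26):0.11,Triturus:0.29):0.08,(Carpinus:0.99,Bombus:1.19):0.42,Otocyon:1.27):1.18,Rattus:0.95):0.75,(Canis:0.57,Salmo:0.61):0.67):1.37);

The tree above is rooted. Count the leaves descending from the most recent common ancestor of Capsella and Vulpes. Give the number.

The MRCA of Capsella and Vulpes is the root, so the clade is the entire tree.
That clade contains 26 terminal taxa: Acinonyx, Aedes, Alnus, Arabidopsis, Bombus, Bufo, Canis, Capsella, Carpinus, Castanea, Cavia, Cuon, Larix, Martes, Meles, Microtus, Mustela, Neofelis, Otocyon, Quercus, Rattus, Salmo, Shigella, Sinapis, Triturus, Vulpes.

26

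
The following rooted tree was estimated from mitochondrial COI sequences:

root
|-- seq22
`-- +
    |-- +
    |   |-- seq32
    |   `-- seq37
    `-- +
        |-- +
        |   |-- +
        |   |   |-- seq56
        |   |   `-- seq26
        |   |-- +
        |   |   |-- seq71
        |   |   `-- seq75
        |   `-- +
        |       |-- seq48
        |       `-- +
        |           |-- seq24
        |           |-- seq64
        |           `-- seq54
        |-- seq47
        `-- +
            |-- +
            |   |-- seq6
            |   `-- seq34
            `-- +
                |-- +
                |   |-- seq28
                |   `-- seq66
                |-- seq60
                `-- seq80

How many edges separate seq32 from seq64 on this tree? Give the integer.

The MRCA of seq32 and seq64 is the node subtending ((seq32,seq37),(((seq56,seq26),(seq71,seq75),(seq48,(seq24,seq64,seq54))),seq47,((seq6,seq34),((seq28,seq66),seq60,seq80)))).
From seq32 up to that node: 2 branches. From seq64 up to the same node: 5 branches. Total: 2 + 5 = 7.

7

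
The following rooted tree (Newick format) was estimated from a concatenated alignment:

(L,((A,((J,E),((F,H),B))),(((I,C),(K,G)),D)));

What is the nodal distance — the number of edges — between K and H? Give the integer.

The MRCA of K and H is the node subtending ((A,((J,E),((F,H),B))),(((I,C),(K,G)),D)).
From K up to that node: 4 branches. From H up to the same node: 5 branches. Total: 4 + 5 = 9.

9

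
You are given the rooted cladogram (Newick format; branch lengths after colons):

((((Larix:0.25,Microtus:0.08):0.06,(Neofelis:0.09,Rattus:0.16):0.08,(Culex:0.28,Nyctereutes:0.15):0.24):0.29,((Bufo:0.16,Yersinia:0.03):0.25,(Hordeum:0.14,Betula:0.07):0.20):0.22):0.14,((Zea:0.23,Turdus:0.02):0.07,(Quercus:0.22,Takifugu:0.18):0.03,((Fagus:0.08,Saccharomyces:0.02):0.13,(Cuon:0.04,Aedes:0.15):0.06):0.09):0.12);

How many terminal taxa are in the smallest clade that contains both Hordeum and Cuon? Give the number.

18

The MRCA of Hordeum and Cuon is the root, so the clade is the entire tree.
That clade contains 18 terminal taxa: Aedes, Betula, Bufo, Culex, Cuon, Fagus, Hordeum, Larix, Microtus, Neofelis, Nyctereutes, Quercus, Rattus, Saccharomyces, Takifugu, Turdus, Yersinia, Zea.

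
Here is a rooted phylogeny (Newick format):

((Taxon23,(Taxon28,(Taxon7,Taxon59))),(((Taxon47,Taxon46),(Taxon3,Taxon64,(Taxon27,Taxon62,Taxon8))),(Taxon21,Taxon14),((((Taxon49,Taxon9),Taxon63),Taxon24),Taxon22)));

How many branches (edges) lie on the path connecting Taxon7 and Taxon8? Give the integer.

The MRCA of Taxon7 and Taxon8 is the root of the tree.
From Taxon7 up to that node: 4 branches. From Taxon8 up to the same node: 5 branches. Total: 4 + 5 = 9.

9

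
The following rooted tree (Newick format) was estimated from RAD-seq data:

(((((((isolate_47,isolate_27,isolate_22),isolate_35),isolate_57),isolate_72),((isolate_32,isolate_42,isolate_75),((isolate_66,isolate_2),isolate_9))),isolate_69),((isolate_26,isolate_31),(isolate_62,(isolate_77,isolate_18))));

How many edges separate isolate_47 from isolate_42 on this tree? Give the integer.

8

The MRCA of isolate_47 and isolate_42 is the node subtending (((((isolate_47,isolate_27,isolate_22),isolate_35),isolate_57),isolate_72),((isolate_32,isolate_42,isolate_75),((isolate_66,isolate_2),isolate_9))).
From isolate_47 up to that node: 5 branches. From isolate_42 up to the same node: 3 branches. Total: 5 + 3 = 8.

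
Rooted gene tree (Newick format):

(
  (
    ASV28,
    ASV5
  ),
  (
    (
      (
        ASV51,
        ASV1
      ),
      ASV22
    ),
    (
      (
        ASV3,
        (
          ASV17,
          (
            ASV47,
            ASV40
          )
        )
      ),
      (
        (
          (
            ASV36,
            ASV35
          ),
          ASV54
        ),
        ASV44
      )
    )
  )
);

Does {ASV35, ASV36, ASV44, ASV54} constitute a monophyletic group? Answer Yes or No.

Yes

The most recent common ancestor of these taxa subtends (((ASV36,ASV35),ASV54),ASV44).
That clade has exactly 4 tips — every listed taxon and nothing else — so the group is monophyletic.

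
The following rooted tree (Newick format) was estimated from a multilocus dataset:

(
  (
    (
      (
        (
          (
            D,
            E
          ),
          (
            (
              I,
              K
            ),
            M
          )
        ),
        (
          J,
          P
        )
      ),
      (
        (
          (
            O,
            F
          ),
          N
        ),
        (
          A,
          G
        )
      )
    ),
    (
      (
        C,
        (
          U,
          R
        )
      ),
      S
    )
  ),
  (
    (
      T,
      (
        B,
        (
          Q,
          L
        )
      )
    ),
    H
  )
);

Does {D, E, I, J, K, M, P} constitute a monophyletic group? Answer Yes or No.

Yes

The most recent common ancestor of these taxa subtends (((D,E),((I,K),M)),(J,P)).
That clade has exactly 7 tips — every listed taxon and nothing else — so the group is monophyletic.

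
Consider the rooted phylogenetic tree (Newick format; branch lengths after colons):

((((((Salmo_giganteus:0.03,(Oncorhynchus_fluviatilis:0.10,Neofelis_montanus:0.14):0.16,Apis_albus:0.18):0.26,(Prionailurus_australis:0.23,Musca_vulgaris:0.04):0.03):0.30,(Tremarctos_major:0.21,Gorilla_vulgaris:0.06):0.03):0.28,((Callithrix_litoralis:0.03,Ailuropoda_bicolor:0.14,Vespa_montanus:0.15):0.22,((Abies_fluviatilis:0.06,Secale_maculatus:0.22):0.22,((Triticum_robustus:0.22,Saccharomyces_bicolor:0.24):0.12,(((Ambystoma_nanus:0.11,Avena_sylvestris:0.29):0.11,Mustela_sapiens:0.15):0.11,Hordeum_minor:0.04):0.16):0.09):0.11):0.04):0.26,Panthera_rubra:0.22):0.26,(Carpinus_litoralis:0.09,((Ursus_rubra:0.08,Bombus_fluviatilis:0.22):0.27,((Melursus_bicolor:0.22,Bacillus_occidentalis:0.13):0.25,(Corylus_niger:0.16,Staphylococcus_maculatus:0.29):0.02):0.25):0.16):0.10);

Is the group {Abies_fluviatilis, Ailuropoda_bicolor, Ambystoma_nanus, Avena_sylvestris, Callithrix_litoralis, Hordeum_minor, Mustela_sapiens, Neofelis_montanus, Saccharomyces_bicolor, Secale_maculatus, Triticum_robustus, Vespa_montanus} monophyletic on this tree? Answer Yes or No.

The MRCA of the listed taxa subtends ((((Salmo_giganteus,(Oncorhynchus_fluviatilis,Neofelis_montanus),Apis_albus),(Prionailurus_australis,Musca_vulgaris)),(Tremarctos_major,Gorilla_vulgaris)),((Callithrix_litoralis,Ailuropoda_bicolor,Vespa_montanus),((Abies_fluviatilis,Secale_maculatus),((Triticum_robustus,Saccharomyces_bicolor),(((Ambystoma_nanus,Avena_sylvestris),Mustela_sapiens),Hordeum_minor))))).
That clade also contains Apis_albus, Gorilla_vulgaris, Musca_vulgaris, Oncorhynchus_fluviatilis, Prionailurus_australis, Salmo_giganteus, Tremarctos_major, which are not in the proposed group, so the group is not monophyletic.

No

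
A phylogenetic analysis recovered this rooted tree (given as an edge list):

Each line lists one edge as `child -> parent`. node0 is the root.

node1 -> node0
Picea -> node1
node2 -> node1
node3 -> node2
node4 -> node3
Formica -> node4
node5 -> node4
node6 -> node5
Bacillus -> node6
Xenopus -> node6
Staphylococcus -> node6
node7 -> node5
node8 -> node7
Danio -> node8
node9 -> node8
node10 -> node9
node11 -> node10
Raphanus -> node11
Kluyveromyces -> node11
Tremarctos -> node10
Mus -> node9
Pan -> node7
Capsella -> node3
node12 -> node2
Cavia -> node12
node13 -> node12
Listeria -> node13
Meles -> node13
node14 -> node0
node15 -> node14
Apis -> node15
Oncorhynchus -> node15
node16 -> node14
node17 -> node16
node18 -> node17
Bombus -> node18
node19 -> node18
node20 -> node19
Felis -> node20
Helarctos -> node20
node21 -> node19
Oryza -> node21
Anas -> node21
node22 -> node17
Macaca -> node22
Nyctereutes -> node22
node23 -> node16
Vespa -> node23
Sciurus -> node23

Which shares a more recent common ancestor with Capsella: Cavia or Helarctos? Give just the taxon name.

Cavia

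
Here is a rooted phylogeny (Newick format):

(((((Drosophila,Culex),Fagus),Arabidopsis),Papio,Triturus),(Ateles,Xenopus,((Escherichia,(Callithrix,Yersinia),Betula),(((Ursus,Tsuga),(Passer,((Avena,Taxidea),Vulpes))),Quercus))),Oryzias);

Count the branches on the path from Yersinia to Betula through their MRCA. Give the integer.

The MRCA of Yersinia and Betula is the node subtending (Escherichia,(Callithrix,Yersinia),Betula).
From Yersinia up to that node: 2 branches. From Betula up to the same node: 1 branch. Total: 2 + 1 = 3.

3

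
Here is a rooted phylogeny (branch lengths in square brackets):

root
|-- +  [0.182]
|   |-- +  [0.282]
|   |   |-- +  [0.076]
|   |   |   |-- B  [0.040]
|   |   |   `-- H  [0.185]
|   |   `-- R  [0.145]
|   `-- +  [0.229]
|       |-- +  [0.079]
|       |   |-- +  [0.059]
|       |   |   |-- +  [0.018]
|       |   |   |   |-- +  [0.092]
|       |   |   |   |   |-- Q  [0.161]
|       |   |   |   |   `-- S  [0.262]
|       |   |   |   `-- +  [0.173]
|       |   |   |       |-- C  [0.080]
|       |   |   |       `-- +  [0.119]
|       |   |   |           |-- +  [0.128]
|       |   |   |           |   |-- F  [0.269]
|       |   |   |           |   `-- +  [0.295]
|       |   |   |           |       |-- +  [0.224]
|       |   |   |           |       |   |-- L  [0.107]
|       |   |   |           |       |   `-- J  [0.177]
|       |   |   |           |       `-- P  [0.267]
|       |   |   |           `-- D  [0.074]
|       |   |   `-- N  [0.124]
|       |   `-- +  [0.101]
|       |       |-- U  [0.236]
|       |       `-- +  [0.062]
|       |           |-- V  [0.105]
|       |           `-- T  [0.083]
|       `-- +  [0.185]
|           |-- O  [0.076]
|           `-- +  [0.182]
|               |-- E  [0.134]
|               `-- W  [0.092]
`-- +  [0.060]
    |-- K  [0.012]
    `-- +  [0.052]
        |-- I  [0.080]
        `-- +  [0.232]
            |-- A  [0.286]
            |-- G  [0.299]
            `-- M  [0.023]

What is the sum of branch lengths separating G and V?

The path runs G → … → MRCA → … → V; the MRCA is the root of the tree.
Branch lengths along that path: 0.299 + 0.232 + 0.052 + 0.060 + 0.182 + 0.229 + 0.079 + 0.101 + 0.062 + 0.105 = 1.401.

1.401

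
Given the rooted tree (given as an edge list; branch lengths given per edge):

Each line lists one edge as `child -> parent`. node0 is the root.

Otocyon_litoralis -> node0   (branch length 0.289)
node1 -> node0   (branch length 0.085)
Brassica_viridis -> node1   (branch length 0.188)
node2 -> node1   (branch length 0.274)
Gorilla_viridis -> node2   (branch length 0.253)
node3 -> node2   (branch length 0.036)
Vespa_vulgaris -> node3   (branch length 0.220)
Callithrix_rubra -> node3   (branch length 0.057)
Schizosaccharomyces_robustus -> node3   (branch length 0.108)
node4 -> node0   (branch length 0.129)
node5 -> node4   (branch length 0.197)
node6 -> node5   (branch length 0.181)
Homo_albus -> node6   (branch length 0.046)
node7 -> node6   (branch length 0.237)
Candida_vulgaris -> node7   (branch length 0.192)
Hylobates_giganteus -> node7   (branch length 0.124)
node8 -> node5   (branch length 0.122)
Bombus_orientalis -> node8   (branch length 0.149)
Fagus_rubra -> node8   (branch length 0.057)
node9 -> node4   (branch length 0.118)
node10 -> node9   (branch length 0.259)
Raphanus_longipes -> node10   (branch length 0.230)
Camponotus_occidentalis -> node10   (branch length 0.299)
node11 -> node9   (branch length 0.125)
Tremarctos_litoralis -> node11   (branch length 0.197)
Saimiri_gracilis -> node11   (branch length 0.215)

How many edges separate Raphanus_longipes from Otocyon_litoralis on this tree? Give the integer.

The MRCA of Raphanus_longipes and Otocyon_litoralis is the root of the tree.
From Raphanus_longipes up to that node: 4 branches. From Otocyon_litoralis up to the same node: 1 branch. Total: 4 + 1 = 5.

5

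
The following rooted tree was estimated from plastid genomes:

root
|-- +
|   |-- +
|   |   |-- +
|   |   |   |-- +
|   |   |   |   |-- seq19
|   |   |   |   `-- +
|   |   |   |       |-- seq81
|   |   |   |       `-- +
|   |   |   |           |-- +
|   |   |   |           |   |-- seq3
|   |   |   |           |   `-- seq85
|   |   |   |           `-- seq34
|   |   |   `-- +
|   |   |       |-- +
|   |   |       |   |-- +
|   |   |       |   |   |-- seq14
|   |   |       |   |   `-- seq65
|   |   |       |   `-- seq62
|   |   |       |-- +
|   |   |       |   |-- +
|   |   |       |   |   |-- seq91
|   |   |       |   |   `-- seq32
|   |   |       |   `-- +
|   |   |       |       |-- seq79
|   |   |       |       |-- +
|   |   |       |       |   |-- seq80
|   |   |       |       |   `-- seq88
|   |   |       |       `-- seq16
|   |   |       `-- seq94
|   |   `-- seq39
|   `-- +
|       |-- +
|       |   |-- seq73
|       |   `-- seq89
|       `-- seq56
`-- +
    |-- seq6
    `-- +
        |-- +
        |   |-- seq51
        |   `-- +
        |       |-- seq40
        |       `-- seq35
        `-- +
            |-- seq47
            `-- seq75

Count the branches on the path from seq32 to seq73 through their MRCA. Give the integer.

The MRCA of seq32 and seq73 is the node subtending ((((seq19,(seq81,((seq3,seq85),seq34))),(((seq14,seq65),seq62),((seq91,seq32),(seq79,(seq80,seq88),seq16)),seq94)),seq39),((seq73,seq89),seq56)).
From seq32 up to that node: 6 branches. From seq73 up to the same node: 3 branches. Total: 6 + 3 = 9.

9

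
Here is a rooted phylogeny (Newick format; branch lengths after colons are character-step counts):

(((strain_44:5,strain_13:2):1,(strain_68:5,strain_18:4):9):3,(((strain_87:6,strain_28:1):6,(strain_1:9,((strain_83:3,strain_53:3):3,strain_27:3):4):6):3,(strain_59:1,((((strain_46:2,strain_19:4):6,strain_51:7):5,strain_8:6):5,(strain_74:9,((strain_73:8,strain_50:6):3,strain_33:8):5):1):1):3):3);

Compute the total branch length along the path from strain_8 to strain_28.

25

The path runs strain_8 → … → MRCA → … → strain_28; the MRCA is the node subtending (((strain_87,strain_28),(strain_1,((strain_83,strain_53),strain_27))),(strain_59,((((strain_46,strain_19),strain_51),strain_8),(strain_74,((strain_73,strain_50),strain_33))))).
Branch lengths along that path: 6 + 5 + 1 + 3 + 3 + 6 + 1 = 25.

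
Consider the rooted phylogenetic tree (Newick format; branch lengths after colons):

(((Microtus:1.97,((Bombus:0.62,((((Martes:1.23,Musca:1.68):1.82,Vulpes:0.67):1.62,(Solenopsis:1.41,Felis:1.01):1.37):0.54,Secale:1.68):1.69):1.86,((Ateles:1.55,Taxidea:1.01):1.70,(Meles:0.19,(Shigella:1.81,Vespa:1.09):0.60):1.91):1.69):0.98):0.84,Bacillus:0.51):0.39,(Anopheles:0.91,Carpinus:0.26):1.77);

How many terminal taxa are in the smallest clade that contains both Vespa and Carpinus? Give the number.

The MRCA of Vespa and Carpinus is the root, so the clade is the entire tree.
That clade contains 16 terminal taxa: Anopheles, Ateles, Bacillus, Bombus, Carpinus, Felis, Martes, Meles, Microtus, Musca, Secale, Shigella, Solenopsis, Taxidea, Vespa, Vulpes.

16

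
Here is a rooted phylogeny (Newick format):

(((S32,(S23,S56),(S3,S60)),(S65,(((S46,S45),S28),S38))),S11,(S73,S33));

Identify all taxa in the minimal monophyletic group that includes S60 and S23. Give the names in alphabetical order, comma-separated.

Tracing S60: it sits inside (S3,S60).
Tracing S23: it sits inside (S23,S56).
The smallest clade enclosing both is (S32,(S23,S56),(S3,S60)); the answer is its 5 terminal taxa in alphabetical order.

S23, S3, S32, S56, S60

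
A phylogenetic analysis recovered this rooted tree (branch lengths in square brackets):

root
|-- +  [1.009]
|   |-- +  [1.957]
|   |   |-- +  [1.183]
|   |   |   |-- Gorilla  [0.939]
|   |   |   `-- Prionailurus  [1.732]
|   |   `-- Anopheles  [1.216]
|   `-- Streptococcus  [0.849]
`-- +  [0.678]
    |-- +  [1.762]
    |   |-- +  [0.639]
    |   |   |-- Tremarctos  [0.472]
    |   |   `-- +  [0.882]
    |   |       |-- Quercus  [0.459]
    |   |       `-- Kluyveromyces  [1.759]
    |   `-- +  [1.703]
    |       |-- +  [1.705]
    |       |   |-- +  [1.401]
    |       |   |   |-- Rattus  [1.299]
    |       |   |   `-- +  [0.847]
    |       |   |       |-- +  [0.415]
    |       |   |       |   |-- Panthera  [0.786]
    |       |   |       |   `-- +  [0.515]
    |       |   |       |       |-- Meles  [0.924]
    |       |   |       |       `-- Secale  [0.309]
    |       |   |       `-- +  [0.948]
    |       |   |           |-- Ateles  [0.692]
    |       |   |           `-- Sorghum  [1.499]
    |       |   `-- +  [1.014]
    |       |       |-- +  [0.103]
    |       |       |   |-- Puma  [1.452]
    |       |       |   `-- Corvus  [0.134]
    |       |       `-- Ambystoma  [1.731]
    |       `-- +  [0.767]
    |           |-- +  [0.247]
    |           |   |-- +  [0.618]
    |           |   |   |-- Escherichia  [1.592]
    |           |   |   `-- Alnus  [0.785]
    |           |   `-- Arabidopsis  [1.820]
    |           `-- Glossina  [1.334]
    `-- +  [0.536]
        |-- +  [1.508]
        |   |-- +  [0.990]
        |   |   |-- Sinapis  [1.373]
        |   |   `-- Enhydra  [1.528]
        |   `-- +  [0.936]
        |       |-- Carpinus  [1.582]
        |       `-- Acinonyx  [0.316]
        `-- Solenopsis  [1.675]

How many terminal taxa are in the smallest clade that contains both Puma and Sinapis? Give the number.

The MRCA of Puma and Sinapis is the node subtending (((Tremarctos,(Quercus,Kluyveromyces)),(((Rattus,((Panthera,(Meles,Secale)),(Ateles,Sorghum))),((Puma,Corvus),Ambystoma)),(((Escherichia,Alnus),Arabidopsis),Glossina))),(((Sinapis,Enhydra),(Carpinus,Acinonyx)),Solenopsis)).
That clade contains 21 terminal taxa: Acinonyx, Alnus, Ambystoma, Arabidopsis, Ateles, Carpinus, Corvus, Enhydra, Escherichia, Glossina, Kluyveromyces, Meles, Panthera, Puma, Quercus, Rattus, Secale, Sinapis, Solenopsis, Sorghum, Tremarctos.

21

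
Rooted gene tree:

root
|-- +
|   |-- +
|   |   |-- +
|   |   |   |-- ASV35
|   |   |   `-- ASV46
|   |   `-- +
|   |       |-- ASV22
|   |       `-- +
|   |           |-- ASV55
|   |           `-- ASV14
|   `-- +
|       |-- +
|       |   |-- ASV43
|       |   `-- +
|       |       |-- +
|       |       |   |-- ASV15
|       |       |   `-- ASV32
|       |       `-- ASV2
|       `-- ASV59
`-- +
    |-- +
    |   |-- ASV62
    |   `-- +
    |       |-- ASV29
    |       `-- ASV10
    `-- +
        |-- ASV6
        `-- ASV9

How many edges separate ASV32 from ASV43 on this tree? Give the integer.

4

The MRCA of ASV32 and ASV43 is the node subtending (ASV43,((ASV15,ASV32),ASV2)).
From ASV32 up to that node: 3 branches. From ASV43 up to the same node: 1 branch. Total: 3 + 1 = 4.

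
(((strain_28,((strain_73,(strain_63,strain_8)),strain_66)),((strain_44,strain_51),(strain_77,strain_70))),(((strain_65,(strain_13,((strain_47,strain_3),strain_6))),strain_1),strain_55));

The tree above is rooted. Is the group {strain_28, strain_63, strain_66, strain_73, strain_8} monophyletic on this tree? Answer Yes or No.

The most recent common ancestor of these taxa subtends (strain_28,((strain_73,(strain_63,strain_8)),strain_66)).
That clade has exactly 5 tips — every listed taxon and nothing else — so the group is monophyletic.

Yes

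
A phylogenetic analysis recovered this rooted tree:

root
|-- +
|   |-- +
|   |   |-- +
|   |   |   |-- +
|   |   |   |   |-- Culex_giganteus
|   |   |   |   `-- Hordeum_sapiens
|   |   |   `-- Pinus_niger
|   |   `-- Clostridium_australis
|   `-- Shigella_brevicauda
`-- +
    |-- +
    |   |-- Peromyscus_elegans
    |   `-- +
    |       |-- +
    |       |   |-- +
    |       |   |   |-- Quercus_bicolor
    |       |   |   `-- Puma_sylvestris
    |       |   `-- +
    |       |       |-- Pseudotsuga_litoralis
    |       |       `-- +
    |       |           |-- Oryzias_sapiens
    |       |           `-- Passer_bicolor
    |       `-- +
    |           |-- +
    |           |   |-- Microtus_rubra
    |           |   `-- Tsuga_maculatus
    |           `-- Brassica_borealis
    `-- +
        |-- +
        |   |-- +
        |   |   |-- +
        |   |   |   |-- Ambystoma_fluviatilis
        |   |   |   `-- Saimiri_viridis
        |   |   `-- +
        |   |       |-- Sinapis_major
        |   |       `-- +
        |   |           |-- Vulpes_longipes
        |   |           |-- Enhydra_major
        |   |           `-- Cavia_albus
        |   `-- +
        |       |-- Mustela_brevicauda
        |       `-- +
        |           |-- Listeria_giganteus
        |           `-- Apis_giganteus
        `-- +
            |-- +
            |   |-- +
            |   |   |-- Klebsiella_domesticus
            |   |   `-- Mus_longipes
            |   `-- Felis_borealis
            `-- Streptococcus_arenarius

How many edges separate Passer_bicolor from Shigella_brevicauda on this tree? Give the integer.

9

The MRCA of Passer_bicolor and Shigella_brevicauda is the root of the tree.
From Passer_bicolor up to that node: 7 branches. From Shigella_brevicauda up to the same node: 2 branches. Total: 7 + 2 = 9.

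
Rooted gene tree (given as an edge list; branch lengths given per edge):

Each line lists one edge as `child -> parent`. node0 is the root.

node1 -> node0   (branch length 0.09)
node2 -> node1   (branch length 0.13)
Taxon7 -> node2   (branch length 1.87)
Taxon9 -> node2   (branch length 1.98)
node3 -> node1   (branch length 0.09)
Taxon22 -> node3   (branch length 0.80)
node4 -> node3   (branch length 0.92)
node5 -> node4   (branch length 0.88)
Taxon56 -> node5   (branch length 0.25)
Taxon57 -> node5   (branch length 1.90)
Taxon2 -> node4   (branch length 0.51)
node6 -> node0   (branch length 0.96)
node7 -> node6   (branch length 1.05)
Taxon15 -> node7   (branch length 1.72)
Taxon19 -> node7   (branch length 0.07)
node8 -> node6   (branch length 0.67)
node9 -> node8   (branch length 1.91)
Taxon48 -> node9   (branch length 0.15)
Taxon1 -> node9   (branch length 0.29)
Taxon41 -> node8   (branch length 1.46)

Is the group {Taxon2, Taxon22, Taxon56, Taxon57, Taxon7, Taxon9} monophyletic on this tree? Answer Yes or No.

Yes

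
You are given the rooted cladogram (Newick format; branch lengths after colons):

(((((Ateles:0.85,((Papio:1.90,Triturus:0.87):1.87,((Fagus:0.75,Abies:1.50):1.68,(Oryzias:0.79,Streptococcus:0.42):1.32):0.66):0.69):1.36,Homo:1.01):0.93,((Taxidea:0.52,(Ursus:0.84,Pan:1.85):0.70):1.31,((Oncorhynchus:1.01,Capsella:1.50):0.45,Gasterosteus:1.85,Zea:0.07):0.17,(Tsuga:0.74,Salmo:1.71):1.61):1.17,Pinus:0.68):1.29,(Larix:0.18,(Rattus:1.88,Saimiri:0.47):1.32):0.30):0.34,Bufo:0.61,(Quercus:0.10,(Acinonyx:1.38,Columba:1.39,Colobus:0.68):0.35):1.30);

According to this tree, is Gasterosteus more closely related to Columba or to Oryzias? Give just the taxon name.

Oryzias

The MRCA of Gasterosteus and Oryzias subtends (((Ateles,((Papio,Triturus),((Fagus,Abies),(Oryzias,Streptococcus)))),Homo),((Taxidea,(Ursus,Pan)),((Oncorhynchus,Capsella),Gasterosteus,Zea),(Tsuga,Salmo)),Pinus) (18 taxa).
The MRCA of Gasterosteus and Columba is the root, subtending the entire tree (26 taxa).
The first is nested inside the second, so Gasterosteus shares a more recent common ancestor with Oryzias.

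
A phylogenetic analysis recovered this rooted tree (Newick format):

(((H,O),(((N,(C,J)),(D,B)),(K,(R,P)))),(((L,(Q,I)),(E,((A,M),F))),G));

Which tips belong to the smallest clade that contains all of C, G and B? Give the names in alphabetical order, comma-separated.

Tracing C: it sits inside (C,J).
Tracing G: it sits inside (((L,(Q,I)),(E,((A,M),F))),G).
Tracing B: it sits inside (D,B).
The smallest clade enclosing all 3 is the whole tree (their MRCA is the root), so the answer is all 18 tips in alphabetical order.

A, B, C, D, E, F, G, H, I, J, K, L, M, N, O, P, Q, R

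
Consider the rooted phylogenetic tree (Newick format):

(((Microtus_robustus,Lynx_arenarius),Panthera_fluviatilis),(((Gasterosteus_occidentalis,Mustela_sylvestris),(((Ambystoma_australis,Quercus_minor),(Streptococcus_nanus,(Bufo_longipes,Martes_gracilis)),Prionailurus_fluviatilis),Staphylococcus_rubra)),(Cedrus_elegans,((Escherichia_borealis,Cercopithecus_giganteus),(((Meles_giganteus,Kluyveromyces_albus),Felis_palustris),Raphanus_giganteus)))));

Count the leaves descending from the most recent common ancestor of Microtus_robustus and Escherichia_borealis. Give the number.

19

The MRCA of Microtus_robustus and Escherichia_borealis is the root, so the clade is the entire tree.
That clade contains 19 terminal taxa: Ambystoma_australis, Bufo_longipes, Cedrus_elegans, Cercopithecus_giganteus, Escherichia_borealis, Felis_palustris, Gasterosteus_occidentalis, Kluyveromyces_albus, Lynx_arenarius, Martes_gracilis, Meles_giganteus, Microtus_robustus, Mustela_sylvestris, Panthera_fluviatilis, Prionailurus_fluviatilis, Quercus_minor, Raphanus_giganteus, Staphylococcus_rubra, Streptococcus_nanus.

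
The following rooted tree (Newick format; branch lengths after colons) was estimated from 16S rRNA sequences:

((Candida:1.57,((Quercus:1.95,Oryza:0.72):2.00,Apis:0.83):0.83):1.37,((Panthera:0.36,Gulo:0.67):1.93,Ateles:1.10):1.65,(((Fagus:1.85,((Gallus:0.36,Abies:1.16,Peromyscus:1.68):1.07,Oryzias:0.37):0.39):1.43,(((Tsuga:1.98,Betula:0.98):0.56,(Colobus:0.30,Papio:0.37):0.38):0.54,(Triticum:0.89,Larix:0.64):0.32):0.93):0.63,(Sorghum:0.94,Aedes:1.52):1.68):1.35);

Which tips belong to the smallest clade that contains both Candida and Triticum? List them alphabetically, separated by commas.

Abies, Aedes, Apis, Ateles, Betula, Candida, Colobus, Fagus, Gallus, Gulo, Larix, Oryza, Oryzias, Panthera, Papio, Peromyscus, Quercus, Sorghum, Triticum, Tsuga

Tracing Candida: it sits inside (Candida,((Quercus,Oryza),Apis)).
Tracing Triticum: it sits inside (Triticum,Larix).
The smallest clade enclosing both is the whole tree (their MRCA is the root), so the answer is all 20 tips in alphabetical order.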